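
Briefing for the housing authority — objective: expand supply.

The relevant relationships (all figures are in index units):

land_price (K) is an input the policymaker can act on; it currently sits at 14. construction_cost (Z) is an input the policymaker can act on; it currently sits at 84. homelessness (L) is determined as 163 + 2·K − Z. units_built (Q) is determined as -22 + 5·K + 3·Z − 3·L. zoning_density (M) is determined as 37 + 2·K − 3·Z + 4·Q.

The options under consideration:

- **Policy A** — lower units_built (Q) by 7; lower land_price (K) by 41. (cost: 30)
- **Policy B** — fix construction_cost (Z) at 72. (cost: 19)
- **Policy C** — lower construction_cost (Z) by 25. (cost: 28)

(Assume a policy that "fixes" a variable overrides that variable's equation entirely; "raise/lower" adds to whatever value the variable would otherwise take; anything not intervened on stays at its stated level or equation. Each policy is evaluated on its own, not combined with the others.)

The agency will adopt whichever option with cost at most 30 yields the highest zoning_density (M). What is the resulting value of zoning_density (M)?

Policy A (Q − 7, K − 41):
  K = 14 − 41 = -27
  Z = 84
  L = 163 + 2·(-27) − 84 = 25
  Q = -22 + 5·(-27) + 3·84 − 3·25 (−7 from intervention) = 13
  M = 37 + 2·(-27) − 3·84 + 4·13 = -217
Policy B (Z := 72):
  K = 14
  Z = 72
  L = 163 + 2·14 − 72 = 119
  Q = -22 + 5·14 + 3·72 − 3·119 = -93
  M = 37 + 2·14 − 3·72 + 4·(-93) = -523
Policy C (Z − 25):
  K = 14
  Z = 84 − 25 = 59
  L = 163 + 2·14 − 59 = 132
  Q = -22 + 5·14 + 3·59 − 3·132 = -171
  M = 37 + 2·14 − 3·59 + 4·(-171) = -796
Comparing — Policy A: M=-217, Policy B: M=-523, Policy C: M=-796. Highest is -217 (Policy A).

-217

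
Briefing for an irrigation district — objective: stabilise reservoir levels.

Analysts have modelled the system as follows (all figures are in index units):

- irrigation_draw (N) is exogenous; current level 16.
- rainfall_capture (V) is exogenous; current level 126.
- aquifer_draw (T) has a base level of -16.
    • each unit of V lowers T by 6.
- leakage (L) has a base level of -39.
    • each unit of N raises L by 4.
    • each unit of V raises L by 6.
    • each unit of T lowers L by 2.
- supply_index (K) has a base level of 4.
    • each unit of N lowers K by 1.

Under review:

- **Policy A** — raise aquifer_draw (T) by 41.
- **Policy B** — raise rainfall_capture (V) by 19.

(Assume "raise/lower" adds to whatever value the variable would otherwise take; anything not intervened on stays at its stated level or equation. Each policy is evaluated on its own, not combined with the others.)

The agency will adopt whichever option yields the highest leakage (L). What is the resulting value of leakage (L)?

2667

Policy A (T + 41):
  N = 16
  V = 126
  T = -16 − 6·126 (+41 from intervention) = -731
  L = -39 + 4·16 + 6·126 − 2·(-731) = 2243
Policy B (V + 19):
  N = 16
  V = 126 + 19 = 145
  T = -16 − 6·145 = -886
  L = -39 + 4·16 + 6·145 − 2·(-886) = 2667
Comparing — Policy A: L=2243, Policy B: L=2667. Highest is 2667 (Policy B).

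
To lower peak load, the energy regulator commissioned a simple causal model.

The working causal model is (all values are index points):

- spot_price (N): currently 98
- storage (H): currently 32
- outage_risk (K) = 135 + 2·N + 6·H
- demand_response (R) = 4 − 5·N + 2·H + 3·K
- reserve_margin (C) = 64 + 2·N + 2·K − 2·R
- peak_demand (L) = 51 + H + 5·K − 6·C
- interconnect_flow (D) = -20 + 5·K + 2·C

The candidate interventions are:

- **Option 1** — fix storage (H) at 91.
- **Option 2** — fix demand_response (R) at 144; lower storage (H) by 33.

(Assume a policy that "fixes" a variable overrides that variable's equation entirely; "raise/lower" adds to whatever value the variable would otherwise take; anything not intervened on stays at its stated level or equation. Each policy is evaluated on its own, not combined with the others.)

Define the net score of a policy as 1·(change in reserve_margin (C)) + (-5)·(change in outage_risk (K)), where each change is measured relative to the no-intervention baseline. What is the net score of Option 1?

-3422

Baseline:
  N = 98
  H = 32
  K = 135 + 2·98 + 6·32 = 523
  R = 4 − 5·98 + 2·32 + 3·523 = 1147
  C = 64 + 2·98 + 2·523 − 2·1147 = -988
Option 1 (H := 91):
  N = 98
  H = 91
  K = 135 + 2·98 + 6·91 = 877
  R = 4 − 5·98 + 2·91 + 3·877 = 2327
  C = 64 + 2·98 + 2·877 − 2·2327 = -2640
ΔC = -2640 − (-988) = -1652; ΔK = 877 − 523 = 354
Score = 1·(-1652) + (-5)·354 = -3422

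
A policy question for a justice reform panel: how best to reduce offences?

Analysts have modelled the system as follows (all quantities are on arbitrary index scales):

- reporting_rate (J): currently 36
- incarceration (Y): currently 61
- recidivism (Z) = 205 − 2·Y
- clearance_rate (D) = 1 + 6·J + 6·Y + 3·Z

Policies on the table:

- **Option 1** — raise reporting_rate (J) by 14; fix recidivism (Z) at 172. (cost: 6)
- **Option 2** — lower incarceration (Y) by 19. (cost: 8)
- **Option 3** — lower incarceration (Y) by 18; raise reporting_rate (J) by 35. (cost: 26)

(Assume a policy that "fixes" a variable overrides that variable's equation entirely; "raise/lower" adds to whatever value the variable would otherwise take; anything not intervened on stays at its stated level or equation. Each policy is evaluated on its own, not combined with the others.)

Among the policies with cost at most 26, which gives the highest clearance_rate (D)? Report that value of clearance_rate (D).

Option 1 (J + 14, Z := 172):
  J = 36 + 14 = 50
  Y = 61
  Z = 172
  D = 1 + 6·50 + 6·61 + 3·172 = 1183
Option 2 (Y − 19):
  J = 36
  Y = 61 − 19 = 42
  Z = 205 − 2·42 = 121
  D = 1 + 6·36 + 6·42 + 3·121 = 832
Option 3 (Y − 18, J + 35):
  J = 36 + 35 = 71
  Y = 61 − 18 = 43
  Z = 205 − 2·43 = 119
  D = 1 + 6·71 + 6·43 + 3·119 = 1042
Comparing — Option 1: D=1183, Option 2: D=832, Option 3: D=1042. Highest is 1183 (Option 1).

1183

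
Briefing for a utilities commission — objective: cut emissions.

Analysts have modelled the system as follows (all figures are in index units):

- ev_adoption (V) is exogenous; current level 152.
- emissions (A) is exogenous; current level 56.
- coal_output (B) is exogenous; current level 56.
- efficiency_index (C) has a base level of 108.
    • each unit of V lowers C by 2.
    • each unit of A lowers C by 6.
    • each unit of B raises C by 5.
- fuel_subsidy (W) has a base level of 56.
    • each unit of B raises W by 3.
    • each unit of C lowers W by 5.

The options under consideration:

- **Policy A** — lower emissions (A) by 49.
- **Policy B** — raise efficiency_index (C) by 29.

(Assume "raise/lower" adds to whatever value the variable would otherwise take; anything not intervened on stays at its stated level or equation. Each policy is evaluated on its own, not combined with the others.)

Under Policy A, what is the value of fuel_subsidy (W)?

Policy A (A − 49):
  V = 152
  A = 56 − 49 = 7
  B = 56
  C = 108 − 2·152 − 6·7 + 5·56 = 42
  W = 56 + 3·56 − 5·42 = 14

14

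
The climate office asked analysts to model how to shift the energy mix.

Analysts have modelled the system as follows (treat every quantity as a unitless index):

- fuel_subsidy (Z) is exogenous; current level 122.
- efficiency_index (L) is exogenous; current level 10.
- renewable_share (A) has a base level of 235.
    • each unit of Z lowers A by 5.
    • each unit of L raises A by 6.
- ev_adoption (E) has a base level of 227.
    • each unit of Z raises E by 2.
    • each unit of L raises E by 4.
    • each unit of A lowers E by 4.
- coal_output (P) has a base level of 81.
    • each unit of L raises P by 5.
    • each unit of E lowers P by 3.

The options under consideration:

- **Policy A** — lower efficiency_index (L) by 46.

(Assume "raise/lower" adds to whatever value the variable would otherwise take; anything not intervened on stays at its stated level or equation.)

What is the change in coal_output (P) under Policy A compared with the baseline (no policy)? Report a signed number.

-2990

Baseline:
  Z = 122
  L = 10
  A = 235 − 5·122 + 6·10 = -315
  E = 227 + 2·122 + 4·10 − 4·(-315) = 1771
  P = 81 + 5·10 − 3·1771 = -5182
Policy A (L − 46):
  Z = 122
  L = 10 − 46 = -36
  A = 235 − 5·122 + 6·(-36) = -591
  E = 227 + 2·122 + 4·(-36) − 4·(-591) = 2691
  P = 81 + 5·(-36) − 3·2691 = -8172
Change in P: -8172 − (-5182) = -2990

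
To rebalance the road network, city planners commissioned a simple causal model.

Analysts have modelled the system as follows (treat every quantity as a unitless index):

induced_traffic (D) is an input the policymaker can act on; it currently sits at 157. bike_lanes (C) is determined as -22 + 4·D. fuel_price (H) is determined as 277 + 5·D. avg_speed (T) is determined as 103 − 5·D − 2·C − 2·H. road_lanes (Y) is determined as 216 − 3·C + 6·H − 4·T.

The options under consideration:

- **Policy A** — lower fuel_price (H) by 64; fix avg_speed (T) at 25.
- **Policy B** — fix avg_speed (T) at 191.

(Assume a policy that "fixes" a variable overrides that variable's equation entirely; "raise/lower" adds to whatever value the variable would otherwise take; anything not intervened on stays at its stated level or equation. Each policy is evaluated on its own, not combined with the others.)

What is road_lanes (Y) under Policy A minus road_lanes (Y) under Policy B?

Policy A (H − 64, T := 25):
  D = 157
  C = -22 + 4·157 = 606
  H = 277 + 5·157 (−64 from intervention) = 998
  T = 25
  Y = 216 − 3·606 + 6·998 − 4·25 = 4286
Policy B (T := 191):
  D = 157
  C = -22 + 4·157 = 606
  H = 277 + 5·157 = 1062
  T = 191
  Y = 216 − 3·606 + 6·1062 − 4·191 = 4006
Y: 4286 − 4006 = 280

280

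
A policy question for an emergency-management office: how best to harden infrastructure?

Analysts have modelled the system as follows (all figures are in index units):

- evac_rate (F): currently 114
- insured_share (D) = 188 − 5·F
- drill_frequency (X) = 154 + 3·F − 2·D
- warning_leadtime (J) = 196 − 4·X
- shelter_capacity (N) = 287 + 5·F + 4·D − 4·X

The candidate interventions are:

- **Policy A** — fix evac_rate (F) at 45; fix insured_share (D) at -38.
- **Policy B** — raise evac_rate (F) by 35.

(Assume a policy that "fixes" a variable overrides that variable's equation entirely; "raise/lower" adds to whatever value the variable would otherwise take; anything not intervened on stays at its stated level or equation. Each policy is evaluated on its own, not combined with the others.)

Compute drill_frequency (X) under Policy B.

Policy B (F + 35):
  F = 114 + 35 = 149
  D = 188 − 5·149 = -557
  X = 154 + 3·149 − 2·(-557) = 1715

1715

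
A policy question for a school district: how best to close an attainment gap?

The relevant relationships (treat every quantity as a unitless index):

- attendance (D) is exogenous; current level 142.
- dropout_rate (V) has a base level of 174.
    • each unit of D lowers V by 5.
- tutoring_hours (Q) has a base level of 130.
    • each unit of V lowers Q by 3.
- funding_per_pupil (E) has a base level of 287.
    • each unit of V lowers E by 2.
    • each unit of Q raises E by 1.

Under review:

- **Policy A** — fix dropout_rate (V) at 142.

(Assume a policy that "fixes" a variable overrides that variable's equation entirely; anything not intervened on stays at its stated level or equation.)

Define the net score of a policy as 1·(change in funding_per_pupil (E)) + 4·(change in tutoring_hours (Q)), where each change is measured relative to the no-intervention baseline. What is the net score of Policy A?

-11526

Baseline:
  D = 142
  V = 174 − 5·142 = -536
  Q = 130 − 3·(-536) = 1738
  E = 287 − 2·(-536) + 1738 = 3097
Policy A (V := 142):
  D = 142
  V = 142
  Q = 130 − 3·142 = -296
  E = 287 − 2·142 + (-296) = -293
ΔE = -293 − 3097 = -3390; ΔQ = -296 − 1738 = -2034
Score = 1·(-3390) + 4·(-2034) = -11526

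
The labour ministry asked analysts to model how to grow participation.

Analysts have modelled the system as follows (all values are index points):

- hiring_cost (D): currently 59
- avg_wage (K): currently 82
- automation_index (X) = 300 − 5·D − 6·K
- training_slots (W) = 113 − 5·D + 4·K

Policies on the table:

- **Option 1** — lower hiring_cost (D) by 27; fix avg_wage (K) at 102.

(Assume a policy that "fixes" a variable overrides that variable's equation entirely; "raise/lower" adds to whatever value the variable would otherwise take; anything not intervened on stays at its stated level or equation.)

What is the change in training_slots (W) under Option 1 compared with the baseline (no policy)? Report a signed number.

Baseline:
  D = 59
  K = 82
  W = 113 − 5·59 + 4·82 = 146
Option 1 (D − 27, K := 102):
  D = 59 − 27 = 32
  K = 102
  W = 113 − 5·32 + 4·102 = 361
Change in W: 361 − 146 = 215

215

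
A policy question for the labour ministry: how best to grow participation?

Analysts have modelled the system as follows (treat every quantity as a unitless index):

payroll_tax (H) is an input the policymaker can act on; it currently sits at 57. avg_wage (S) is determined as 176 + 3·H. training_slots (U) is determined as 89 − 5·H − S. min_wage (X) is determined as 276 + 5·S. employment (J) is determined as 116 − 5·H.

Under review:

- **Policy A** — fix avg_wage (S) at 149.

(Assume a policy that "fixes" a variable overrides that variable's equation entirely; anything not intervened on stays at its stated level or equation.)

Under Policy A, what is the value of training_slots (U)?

Policy A (S := 149):
  H = 57
  S = 149
  U = 89 − 5·57 − 149 = -345

-345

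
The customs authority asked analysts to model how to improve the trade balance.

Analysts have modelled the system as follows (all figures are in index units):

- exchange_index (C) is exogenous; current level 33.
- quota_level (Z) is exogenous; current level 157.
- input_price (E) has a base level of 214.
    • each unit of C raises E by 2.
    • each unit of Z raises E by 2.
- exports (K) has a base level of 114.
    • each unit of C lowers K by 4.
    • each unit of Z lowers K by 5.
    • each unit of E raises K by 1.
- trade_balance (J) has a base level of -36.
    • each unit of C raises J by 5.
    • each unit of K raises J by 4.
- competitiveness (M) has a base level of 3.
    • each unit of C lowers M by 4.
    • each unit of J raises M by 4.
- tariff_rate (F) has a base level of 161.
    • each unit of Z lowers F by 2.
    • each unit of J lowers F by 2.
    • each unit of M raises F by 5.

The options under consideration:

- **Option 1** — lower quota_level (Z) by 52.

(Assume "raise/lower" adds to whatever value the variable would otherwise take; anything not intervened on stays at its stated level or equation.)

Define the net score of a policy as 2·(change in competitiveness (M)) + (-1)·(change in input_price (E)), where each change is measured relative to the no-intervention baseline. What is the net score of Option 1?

5096

Baseline:
  C = 33
  Z = 157
  E = 214 + 2·33 + 2·157 = 594
  K = 114 − 4·33 − 5·157 + 594 = -209
  J = -36 + 5·33 + 4·(-209) = -707
  M = 3 − 4·33 + 4·(-707) = -2957
Option 1 (Z − 52):
  C = 33
  Z = 157 − 52 = 105
  E = 214 + 2·33 + 2·105 = 490
  K = 114 − 4·33 − 5·105 + 490 = -53
  J = -36 + 5·33 + 4·(-53) = -83
  M = 3 − 4·33 + 4·(-83) = -461
ΔM = -461 − (-2957) = 2496; ΔE = 490 − 594 = -104
Score = 2·2496 + (-1)·(-104) = 5096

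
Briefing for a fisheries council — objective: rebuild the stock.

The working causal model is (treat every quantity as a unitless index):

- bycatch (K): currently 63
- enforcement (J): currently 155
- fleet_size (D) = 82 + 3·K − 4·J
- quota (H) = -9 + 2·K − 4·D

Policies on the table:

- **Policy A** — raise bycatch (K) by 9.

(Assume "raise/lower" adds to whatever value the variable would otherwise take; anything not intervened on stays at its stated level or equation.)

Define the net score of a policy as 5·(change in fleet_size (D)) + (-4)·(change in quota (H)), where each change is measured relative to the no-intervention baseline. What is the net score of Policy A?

495

Baseline:
  K = 63
  J = 155
  D = 82 + 3·63 − 4·155 = -349
  H = -9 + 2·63 − 4·(-349) = 1513
Policy A (K + 9):
  K = 63 + 9 = 72
  J = 155
  D = 82 + 3·72 − 4·155 = -322
  H = -9 + 2·72 − 4·(-322) = 1423
ΔD = -322 − (-349) = 27; ΔH = 1423 − 1513 = -90
Score = 5·27 + (-4)·(-90) = 495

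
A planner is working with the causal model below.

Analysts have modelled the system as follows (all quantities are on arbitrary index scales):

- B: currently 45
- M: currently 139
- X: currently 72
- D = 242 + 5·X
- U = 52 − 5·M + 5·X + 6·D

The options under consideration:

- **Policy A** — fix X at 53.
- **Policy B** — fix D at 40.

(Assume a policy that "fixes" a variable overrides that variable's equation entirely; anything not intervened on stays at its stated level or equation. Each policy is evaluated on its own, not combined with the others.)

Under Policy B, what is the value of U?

Policy B (D := 40):
  M = 139
  X = 72
  D = 40
  U = 52 − 5·139 + 5·72 + 6·40 = -43

-43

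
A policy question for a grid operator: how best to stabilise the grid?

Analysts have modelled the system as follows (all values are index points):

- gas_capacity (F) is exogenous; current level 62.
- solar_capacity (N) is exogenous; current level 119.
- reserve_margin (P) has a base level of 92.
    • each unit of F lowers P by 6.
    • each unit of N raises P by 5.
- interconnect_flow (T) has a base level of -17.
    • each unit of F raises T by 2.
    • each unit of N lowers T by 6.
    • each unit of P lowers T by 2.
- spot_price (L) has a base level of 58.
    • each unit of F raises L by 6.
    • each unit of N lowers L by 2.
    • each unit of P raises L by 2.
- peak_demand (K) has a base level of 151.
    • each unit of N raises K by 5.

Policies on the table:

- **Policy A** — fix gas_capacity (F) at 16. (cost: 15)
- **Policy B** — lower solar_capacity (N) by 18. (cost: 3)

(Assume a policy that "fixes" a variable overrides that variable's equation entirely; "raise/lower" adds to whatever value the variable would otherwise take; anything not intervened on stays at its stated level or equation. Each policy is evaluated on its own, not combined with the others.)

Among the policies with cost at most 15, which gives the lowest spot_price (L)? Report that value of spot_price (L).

Policy A (F := 16):
  F = 16
  N = 119
  P = 92 − 6·16 + 5·119 = 591
  L = 58 + 6·16 − 2·119 + 2·591 = 1098
Policy B (N − 18):
  F = 62
  N = 119 − 18 = 101
  P = 92 − 6·62 + 5·101 = 225
  L = 58 + 6·62 − 2·101 + 2·225 = 678
Comparing — Policy A: L=1098, Policy B: L=678. Lowest is 678 (Policy B).

678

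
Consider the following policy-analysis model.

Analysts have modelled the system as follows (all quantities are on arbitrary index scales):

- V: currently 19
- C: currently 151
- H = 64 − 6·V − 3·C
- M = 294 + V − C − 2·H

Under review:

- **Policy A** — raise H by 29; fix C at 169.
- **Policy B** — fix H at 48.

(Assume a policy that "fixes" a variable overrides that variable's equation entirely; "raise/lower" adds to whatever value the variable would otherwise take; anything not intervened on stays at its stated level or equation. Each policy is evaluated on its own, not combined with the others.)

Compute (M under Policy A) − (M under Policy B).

1134

Policy A (H + 29, C := 169):
  V = 19
  C = 169
  H = 64 − 6·19 − 3·169 (+29 from intervention) = -528
  M = 294 + 19 − 169 − 2·(-528) = 1200
Policy B (H := 48):
  V = 19
  C = 151
  H = 48
  M = 294 + 19 − 151 − 2·48 = 66
M: 1200 − 66 = 1134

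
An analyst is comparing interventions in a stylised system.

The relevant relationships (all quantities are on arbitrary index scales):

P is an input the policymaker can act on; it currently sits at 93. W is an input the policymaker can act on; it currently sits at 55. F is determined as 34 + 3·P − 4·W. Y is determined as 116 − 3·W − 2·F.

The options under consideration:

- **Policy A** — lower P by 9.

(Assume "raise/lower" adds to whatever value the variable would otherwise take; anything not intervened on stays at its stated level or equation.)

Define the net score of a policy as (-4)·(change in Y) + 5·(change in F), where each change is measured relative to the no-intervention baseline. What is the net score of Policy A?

-351

Baseline:
  P = 93
  W = 55
  F = 34 + 3·93 − 4·55 = 93
  Y = 116 − 3·55 − 2·93 = -235
Policy A (P − 9):
  P = 93 − 9 = 84
  W = 55
  F = 34 + 3·84 − 4·55 = 66
  Y = 116 − 3·55 − 2·66 = -181
ΔY = -181 − (-235) = 54; ΔF = 66 − 93 = -27
Score = (-4)·54 + 5·(-27) = -351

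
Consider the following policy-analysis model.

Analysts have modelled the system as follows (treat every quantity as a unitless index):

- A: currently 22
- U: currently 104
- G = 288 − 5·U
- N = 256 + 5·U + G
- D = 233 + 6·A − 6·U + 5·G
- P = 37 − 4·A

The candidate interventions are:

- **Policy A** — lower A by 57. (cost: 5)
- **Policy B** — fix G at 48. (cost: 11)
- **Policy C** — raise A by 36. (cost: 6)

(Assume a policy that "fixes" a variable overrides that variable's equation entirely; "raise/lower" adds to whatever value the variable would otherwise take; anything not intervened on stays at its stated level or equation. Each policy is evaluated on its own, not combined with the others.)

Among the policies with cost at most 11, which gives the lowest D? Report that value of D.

Policy A (A − 57):
  A = 22 − 57 = -35
  U = 104
  G = 288 − 5·104 = -232
  D = 233 + 6·(-35) − 6·104 + 5·(-232) = -1761
Policy B (G := 48):
  A = 22
  U = 104
  G = 48
  D = 233 + 6·22 − 6·104 + 5·48 = -19
Policy C (A + 36):
  A = 22 + 36 = 58
  U = 104
  G = 288 − 5·104 = -232
  D = 233 + 6·58 − 6·104 + 5·(-232) = -1203
Comparing — Policy A: D=-1761, Policy B: D=-19, Policy C: D=-1203. Lowest is -1761 (Policy A).

-1761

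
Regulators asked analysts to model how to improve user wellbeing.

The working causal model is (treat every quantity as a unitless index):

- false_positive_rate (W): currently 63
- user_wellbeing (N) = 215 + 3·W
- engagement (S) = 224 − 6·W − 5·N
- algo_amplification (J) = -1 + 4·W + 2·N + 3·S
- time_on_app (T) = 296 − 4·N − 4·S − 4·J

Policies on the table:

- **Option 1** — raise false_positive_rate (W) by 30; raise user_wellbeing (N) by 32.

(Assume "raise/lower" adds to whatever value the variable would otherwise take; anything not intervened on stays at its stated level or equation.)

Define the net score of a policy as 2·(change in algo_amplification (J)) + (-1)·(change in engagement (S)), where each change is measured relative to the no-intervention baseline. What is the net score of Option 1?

-3222

Baseline:
  W = 63
  N = 215 + 3·63 = 404
  S = 224 − 6·63 − 5·404 = -2174
  J = -1 + 4·63 + 2·404 + 3·(-2174) = -5463
Option 1 (W + 30, N + 32):
  W = 63 + 30 = 93
  N = 215 + 3·93 (+32 from intervention) = 526
  S = 224 − 6·93 − 5·526 = -2964
  J = -1 + 4·93 + 2·526 + 3·(-2964) = -7469
ΔJ = -7469 − (-5463) = -2006; ΔS = -2964 − (-2174) = -790
Score = 2·(-2006) + (-1)·(-790) = -3222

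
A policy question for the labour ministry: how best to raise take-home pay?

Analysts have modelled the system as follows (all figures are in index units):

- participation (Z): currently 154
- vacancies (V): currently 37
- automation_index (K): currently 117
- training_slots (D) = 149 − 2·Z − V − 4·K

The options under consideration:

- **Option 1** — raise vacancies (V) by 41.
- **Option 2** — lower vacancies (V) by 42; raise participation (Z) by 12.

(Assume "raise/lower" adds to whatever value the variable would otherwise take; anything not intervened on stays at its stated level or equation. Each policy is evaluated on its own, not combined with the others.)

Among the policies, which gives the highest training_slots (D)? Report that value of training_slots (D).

Option 1 (V + 41):
  Z = 154
  V = 37 + 41 = 78
  K = 117
  D = 149 − 2·154 − 78 − 4·117 = -705
Option 2 (V − 42, Z + 12):
  Z = 154 + 12 = 166
  V = 37 − 42 = -5
  K = 117
  D = 149 − 2·166 − (-5) − 4·117 = -646
Comparing — Option 1: D=-705, Option 2: D=-646. Highest is -646 (Option 2).

-646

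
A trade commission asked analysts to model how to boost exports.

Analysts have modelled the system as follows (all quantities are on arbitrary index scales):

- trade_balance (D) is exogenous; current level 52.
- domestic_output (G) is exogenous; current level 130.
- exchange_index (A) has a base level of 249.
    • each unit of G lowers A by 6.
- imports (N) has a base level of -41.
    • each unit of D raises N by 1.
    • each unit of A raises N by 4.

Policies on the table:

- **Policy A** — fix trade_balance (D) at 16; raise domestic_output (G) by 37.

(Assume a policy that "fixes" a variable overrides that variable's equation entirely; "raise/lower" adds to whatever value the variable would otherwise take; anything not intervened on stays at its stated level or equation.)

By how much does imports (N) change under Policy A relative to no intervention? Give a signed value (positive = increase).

Baseline:
  D = 52
  G = 130
  A = 249 − 6·130 = -531
  N = -41 + 52 + 4·(-531) = -2113
Policy A (D := 16, G + 37):
  D = 16
  G = 130 + 37 = 167
  A = 249 − 6·167 = -753
  N = -41 + 16 + 4·(-753) = -3037
Change in N: -3037 − (-2113) = -924

-924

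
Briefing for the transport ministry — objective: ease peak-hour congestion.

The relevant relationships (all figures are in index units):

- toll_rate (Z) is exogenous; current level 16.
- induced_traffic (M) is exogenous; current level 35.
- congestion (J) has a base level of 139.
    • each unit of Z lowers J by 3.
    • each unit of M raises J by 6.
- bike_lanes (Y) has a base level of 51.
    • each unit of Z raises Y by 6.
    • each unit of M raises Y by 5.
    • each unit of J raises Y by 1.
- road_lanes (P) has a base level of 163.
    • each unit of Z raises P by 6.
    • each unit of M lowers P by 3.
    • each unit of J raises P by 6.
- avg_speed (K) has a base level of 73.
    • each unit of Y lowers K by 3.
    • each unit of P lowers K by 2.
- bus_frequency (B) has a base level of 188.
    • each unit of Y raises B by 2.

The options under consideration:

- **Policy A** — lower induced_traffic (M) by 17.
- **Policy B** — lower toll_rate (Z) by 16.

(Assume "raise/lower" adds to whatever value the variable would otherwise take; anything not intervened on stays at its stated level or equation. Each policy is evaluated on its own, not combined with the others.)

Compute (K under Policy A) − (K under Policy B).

Policy A (M − 17):
  Z = 16
  M = 35 − 17 = 18
  J = 139 − 3·16 + 6·18 = 199
  Y = 51 + 6·16 + 5·18 + 199 = 436
  P = 163 + 6·16 − 3·18 + 6·199 = 1399
  K = 73 − 3·436 − 2·1399 = -4033
Policy B (Z − 16):
  Z = 16 − 16 = 0
  M = 35
  J = 139 − 3·0 + 6·35 = 349
  Y = 51 + 6·0 + 5·35 + 349 = 575
  P = 163 + 6·0 − 3·35 + 6·349 = 2152
  K = 73 − 3·575 − 2·2152 = -5956
K: -4033 − (-5956) = 1923

1923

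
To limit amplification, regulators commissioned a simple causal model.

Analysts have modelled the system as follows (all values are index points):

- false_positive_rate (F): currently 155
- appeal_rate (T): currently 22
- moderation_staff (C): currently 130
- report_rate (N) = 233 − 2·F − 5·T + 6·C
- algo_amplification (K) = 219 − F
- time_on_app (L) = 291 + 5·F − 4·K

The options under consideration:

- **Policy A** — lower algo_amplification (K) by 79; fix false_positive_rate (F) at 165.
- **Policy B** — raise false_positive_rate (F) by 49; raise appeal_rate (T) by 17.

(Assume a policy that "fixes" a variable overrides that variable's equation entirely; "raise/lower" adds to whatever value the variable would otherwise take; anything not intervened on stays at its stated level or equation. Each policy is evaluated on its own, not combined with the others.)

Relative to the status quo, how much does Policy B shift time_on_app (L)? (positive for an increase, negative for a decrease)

Baseline:
  F = 155
  K = 219 − 155 = 64
  L = 291 + 5·155 − 4·64 = 810
Policy B (F + 49, T + 17):
  F = 155 + 49 = 204
  K = 219 − 204 = 15
  L = 291 + 5·204 − 4·15 = 1251
Change in L: 1251 − 810 = 441

441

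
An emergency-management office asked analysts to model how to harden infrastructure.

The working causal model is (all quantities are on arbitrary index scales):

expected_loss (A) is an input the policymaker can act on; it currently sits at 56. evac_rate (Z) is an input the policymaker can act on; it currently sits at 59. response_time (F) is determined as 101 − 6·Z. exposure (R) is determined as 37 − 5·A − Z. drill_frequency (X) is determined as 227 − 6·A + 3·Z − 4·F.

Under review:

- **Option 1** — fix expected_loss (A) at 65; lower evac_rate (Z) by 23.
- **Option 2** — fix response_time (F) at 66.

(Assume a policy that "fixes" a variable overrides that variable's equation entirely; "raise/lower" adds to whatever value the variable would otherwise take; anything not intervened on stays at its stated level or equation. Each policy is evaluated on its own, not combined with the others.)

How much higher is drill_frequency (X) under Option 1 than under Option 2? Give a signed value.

601

Option 1 (A := 65, Z − 23):
  A = 65
  Z = 59 − 23 = 36
  F = 101 − 6·36 = -115
  X = 227 − 6·65 + 3·36 − 4·(-115) = 405
Option 2 (F := 66):
  A = 56
  Z = 59
  F = 66
  X = 227 − 6·56 + 3·59 − 4·66 = -196
X: 405 − (-196) = 601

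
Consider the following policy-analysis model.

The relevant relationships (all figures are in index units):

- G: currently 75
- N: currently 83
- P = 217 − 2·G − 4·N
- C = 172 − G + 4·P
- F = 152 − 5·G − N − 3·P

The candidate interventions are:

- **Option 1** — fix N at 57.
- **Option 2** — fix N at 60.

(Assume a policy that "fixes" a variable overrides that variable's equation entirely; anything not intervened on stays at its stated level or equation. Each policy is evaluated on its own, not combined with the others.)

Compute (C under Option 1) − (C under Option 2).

48

Option 1 (N := 57):
  G = 75
  N = 57
  P = 217 − 2·75 − 4·57 = -161
  C = 172 − 75 + 4·(-161) = -547
Option 2 (N := 60):
  G = 75
  N = 60
  P = 217 − 2·75 − 4·60 = -173
  C = 172 − 75 + 4·(-173) = -595
C: -547 − (-595) = 48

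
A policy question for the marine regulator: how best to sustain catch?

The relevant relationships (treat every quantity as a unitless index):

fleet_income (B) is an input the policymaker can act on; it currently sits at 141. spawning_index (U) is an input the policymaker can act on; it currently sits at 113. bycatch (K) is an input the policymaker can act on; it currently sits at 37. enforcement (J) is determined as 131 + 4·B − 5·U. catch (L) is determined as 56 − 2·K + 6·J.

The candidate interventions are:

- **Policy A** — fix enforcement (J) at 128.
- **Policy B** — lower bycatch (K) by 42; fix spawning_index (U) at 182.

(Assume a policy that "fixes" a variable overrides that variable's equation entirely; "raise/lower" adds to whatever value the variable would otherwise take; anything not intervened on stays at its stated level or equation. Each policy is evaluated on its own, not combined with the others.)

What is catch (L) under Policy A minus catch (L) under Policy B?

Policy A (J := 128):
  B = 141
  U = 113
  K = 37
  J = 128
  L = 56 − 2·37 + 6·128 = 750
Policy B (K − 42, U := 182):
  B = 141
  U = 182
  K = 37 − 42 = -5
  J = 131 + 4·141 − 5·182 = -215
  L = 56 − 2·(-5) + 6·(-215) = -1224
L: 750 − (-1224) = 1974

1974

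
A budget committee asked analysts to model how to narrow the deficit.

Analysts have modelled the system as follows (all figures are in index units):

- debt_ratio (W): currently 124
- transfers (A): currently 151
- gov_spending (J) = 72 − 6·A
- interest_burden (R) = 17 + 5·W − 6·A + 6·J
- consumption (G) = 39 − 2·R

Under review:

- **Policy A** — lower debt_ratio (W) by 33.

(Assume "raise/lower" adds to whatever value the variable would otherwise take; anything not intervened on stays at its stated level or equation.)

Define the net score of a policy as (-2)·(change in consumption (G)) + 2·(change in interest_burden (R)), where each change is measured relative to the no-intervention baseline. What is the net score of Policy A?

-990

Baseline:
  W = 124
  A = 151
  J = 72 − 6·151 = -834
  R = 17 + 5·124 − 6·151 + 6·(-834) = -5273
  G = 39 − 2·(-5273) = 10585
Policy A (W − 33):
  W = 124 − 33 = 91
  A = 151
  J = 72 − 6·151 = -834
  R = 17 + 5·91 − 6·151 + 6·(-834) = -5438
  G = 39 − 2·(-5438) = 10915
ΔG = 10915 − 10585 = 330; ΔR = -5438 − (-5273) = -165
Score = (-2)·330 + 2·(-165) = -990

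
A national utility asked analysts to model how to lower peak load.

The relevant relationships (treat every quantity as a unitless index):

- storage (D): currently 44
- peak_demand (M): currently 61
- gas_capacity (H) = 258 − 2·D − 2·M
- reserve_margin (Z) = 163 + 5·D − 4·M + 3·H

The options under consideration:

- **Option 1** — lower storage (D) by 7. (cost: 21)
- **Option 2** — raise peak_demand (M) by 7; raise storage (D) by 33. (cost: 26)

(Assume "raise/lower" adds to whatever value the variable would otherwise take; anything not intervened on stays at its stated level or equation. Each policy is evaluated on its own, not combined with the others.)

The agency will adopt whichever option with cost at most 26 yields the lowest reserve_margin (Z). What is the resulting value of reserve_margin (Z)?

180

Option 1 (D − 7):
  D = 44 − 7 = 37
  M = 61
  H = 258 − 2·37 − 2·61 = 62
  Z = 163 + 5·37 − 4·61 + 3·62 = 290
Option 2 (M + 7, D + 33):
  D = 44 + 33 = 77
  M = 61 + 7 = 68
  H = 258 − 2·77 − 2·68 = -32
  Z = 163 + 5·77 − 4·68 + 3·(-32) = 180
Comparing — Option 1: Z=290, Option 2: Z=180. Lowest is 180 (Option 2).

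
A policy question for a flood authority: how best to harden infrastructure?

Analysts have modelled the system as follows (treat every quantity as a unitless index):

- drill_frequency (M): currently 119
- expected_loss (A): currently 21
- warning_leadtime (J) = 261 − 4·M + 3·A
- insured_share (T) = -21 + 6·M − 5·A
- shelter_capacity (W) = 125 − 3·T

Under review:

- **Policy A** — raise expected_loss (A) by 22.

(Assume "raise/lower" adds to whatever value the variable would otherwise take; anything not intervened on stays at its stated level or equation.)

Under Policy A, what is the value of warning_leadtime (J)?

Policy A (A + 22):
  M = 119
  A = 21 + 22 = 43
  J = 261 − 4·119 + 3·43 = -86

-86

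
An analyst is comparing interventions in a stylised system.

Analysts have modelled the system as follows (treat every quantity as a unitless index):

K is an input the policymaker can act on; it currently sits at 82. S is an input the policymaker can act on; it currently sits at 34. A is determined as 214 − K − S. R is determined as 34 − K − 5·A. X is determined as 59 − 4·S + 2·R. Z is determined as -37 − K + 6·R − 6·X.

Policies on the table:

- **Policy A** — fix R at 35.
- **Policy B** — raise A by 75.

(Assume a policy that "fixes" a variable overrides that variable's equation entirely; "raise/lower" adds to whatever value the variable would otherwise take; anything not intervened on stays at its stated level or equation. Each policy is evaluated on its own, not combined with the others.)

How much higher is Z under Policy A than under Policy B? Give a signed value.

Policy A (R := 35):
  K = 82
  S = 34
  A = 214 − 82 − 34 = 98
  R = 35
  X = 59 − 4·34 + 2·35 = -7
  Z = -37 − 82 + 6·35 − 6·(-7) = 133
Policy B (A + 75):
  K = 82
  S = 34
  A = 214 − 82 − 34 (+75 from intervention) = 173
  R = 34 − 82 − 5·173 = -913
  X = 59 − 4·34 + 2·(-913) = -1903
  Z = -37 − 82 + 6·(-913) − 6·(-1903) = 5821
Z: 133 − 5821 = -5688

-5688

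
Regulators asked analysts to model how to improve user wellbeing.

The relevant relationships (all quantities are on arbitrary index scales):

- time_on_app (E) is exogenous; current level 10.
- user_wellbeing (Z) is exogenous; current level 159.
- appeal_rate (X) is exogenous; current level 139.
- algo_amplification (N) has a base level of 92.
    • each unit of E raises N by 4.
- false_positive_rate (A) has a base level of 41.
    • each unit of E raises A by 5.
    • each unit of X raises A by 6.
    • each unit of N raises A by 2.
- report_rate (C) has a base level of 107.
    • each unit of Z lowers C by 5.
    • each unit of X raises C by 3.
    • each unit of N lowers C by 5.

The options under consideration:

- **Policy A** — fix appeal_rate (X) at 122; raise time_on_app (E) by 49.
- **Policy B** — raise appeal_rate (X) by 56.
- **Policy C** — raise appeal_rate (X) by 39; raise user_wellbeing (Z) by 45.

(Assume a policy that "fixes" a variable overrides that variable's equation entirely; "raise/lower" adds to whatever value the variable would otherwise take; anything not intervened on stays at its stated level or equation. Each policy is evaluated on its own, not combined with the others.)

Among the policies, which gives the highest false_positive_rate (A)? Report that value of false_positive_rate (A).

Policy A (X := 122, E + 49):
  E = 10 + 49 = 59
  X = 122
  N = 92 + 4·59 = 328
  A = 41 + 5·59 + 6·122 + 2·328 = 1724
Policy B (X + 56):
  E = 10
  X = 139 + 56 = 195
  N = 92 + 4·10 = 132
  A = 41 + 5·10 + 6·195 + 2·132 = 1525
Policy C (X + 39, Z + 45):
  E = 10
  X = 139 + 39 = 178
  N = 92 + 4·10 = 132
  A = 41 + 5·10 + 6·178 + 2·132 = 1423
Comparing — Policy A: A=1724, Policy B: A=1525, Policy C: A=1423. Highest is 1724 (Policy A).

1724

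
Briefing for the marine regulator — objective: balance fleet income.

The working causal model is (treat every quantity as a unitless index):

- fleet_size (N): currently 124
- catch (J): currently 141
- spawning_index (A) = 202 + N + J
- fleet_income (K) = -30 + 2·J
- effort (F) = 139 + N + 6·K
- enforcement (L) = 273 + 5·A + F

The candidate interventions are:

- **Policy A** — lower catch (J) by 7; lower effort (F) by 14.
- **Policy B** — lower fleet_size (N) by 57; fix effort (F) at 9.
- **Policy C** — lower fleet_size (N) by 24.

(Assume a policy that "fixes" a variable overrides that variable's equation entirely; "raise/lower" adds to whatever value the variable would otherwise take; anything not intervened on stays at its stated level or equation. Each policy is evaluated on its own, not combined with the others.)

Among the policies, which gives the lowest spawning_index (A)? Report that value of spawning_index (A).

Policy A (J − 7, F − 14):
  N = 124
  J = 141 − 7 = 134
  A = 202 + 124 + 134 = 460
Policy B (N − 57, F := 9):
  N = 124 − 57 = 67
  J = 141
  A = 202 + 67 + 141 = 410
Policy C (N − 24):
  N = 124 − 24 = 100
  J = 141
  A = 202 + 100 + 141 = 443
Comparing — Policy A: A=460, Policy B: A=410, Policy C: A=443. Lowest is 410 (Policy B).

410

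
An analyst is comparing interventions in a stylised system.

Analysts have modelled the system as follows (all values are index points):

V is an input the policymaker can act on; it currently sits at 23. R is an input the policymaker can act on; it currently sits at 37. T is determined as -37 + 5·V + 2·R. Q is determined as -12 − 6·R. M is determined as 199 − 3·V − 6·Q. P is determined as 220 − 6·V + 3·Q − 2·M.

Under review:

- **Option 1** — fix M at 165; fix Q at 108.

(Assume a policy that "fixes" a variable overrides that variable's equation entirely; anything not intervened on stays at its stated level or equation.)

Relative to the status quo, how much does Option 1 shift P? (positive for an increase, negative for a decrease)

3764

Baseline:
  V = 23
  R = 37
  Q = -12 − 6·37 = -234
  M = 199 − 3·23 − 6·(-234) = 1534
  P = 220 − 6·23 + 3·(-234) − 2·1534 = -3688
Option 1 (M := 165, Q := 108):
  V = 23
  R = 37
  Q = 108
  M = 165
  P = 220 − 6·23 + 3·108 − 2·165 = 76
Change in P: 76 − (-3688) = 3764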